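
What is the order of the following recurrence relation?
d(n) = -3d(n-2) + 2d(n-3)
The order is the largest lag k for which d(n-k) appears. Here the deepest term is d(n-3), so the order is 3.

Order 3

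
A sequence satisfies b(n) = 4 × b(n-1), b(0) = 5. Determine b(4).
Computing step by step:
b(0) = 5
b(1) = 4 × 5 = 20
b(2) = 4 × 20 = 80
b(3) = 4 × 80 = 320
b(4) = 4 × 320 = 1280

1280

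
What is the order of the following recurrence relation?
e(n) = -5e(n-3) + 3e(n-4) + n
The order is the largest lag k for which e(n-k) appears. Here the deepest term is e(n-4) (the n term is non-homogeneous and does not affect the order), so the order is 4.

Order 4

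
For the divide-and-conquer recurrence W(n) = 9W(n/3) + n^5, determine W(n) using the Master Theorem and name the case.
Master Theorem template: W(n) = a·W(n/b) + f(n).
Here: a=9, b=3, f(n)=n^5
Compute log_b(a) = log_3(9) = 2.
f(n) = n^5 = Ω(n^(2+ε)) with ε = 3, and the regularity condition holds (a·f(n/b) = (a/b^5)·f(n) with a/b^5 = 3^-3 < 1). Case 3: W(n) = Θ(f(n)) = Θ(n^5).

Case 3: W(n) = Θ(n^5)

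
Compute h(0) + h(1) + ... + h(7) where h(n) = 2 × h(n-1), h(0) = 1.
Computing the sequence terms: 1, 2, 4, 8, 16, 32, 64, 128
Adding these values together:

255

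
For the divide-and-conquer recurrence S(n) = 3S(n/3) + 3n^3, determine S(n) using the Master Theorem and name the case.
Master Theorem template: S(n) = a·S(n/b) + f(n).
Here: a=3, b=3, f(n)=3n^3
Compute log_b(a) = log_3(3) = 1.
f(n) = 3n^3 = Ω(n^(1+ε)) with ε = 2, and the regularity condition holds (a·f(n/b) = (a/b^3)·f(n) with a/b^3 = 3^-2 < 1). Case 3: S(n) = Θ(f(n)) = Θ(n^3).

Case 3: S(n) = Θ(n^3)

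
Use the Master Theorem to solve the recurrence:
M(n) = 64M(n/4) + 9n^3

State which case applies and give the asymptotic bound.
Master Theorem template: M(n) = a·M(n/b) + f(n).
Here: a=64, b=4, f(n)=9n^3
Compute log_b(a) = log_4(64) = 3.
f(n) = 9n^3 = Θ(n^3). Case 2: M(n) = Θ(n^3 log n).

Case 2: M(n) = Θ(n^3 log n)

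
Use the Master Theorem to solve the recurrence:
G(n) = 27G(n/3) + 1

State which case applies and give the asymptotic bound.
Master Theorem template: G(n) = a·G(n/b) + f(n).
Here: a=27, b=3, f(n)=1
Compute log_b(a) = log_3(27) = 3.
f(n) = 1 = O(n^(3-ε)) with ε = 3. Case 1: G(n) = Θ(n^log_b(a)) = Θ(n^3).

Case 1: G(n) = Θ(n^3)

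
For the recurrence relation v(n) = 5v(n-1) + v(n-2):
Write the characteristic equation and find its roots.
Substitute v(n) = rⁿ and divide through by rⁿ⁻²: r² - 5r - 1 = 0
Discriminant: 5² + 4·1 = 29, not a perfect square, so by the quadratic formula r = (5 ± √29)/2.
General solution: v(n) = A·r₁ⁿ + B·r₂ⁿ where r₁,r₂ = (5 ± √29)/2

Characteristic: r² - 5r - 1 = 0, Roots: r = (5 ± √29)/2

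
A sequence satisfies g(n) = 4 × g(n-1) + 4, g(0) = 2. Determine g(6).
Computing step by step:
g(0) = 2
g(1) = 4 × 2 + 4 = 12
g(2) = 4 × 12 + 4 = 52
g(3) = 4 × 52 + 4 = 212
g(4) = 4 × 212 + 4 = 852
g(5) = 4 × 852 + 4 = 3412
g(6) = 4 × 3412 + 4 = 13652

13652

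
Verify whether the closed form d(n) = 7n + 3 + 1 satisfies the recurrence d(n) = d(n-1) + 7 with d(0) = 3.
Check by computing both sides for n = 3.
From the recurrence with d(0) = 3:
  d(0) = 3, d(1) = 10, d(2) = 17, d(3) = 24
  so the recurrence gives d(3) = 24.
From the proposed closed form d(n) = 7n + 3 + 1:
  d(3) = 25.
The recurrence gives 24 but the closed form gives 25, so the closed form does not satisfy the recurrence.

No, the closed form is incorrect.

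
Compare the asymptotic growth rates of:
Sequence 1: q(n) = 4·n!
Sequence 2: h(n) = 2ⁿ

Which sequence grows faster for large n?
Comparing growth rates:
Growth-rate hierarchy: log n ≺ any polynomial ≺ any exponential cⁿ (c>1) ≺ n! ≺ nⁿ.
factorial dominates exponential base 2 asymptotically.

q(n) grows faster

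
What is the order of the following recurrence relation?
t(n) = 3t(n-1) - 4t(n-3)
The order is the largest lag k for which t(n-k) appears. Here the deepest term is t(n-3), so the order is 3.

Order 3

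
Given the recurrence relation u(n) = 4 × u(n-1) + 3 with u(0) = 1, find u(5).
Computing step by step:
u(0) = 1
u(1) = 4 × 1 + 3 = 7
u(2) = 4 × 7 + 3 = 31
u(3) = 4 × 31 + 3 = 127
u(4) = 4 × 127 + 3 = 511
u(5) = 4 × 511 + 3 = 2047

2047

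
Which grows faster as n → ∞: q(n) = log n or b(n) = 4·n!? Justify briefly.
Comparing growth rates:
Growth-rate hierarchy: log n ≺ any polynomial ≺ any exponential cⁿ (c>1) ≺ n! ≺ nⁿ.
factorial dominates logarithmic asymptotically.

b(n) grows faster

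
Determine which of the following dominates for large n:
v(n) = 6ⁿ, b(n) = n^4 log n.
Comparing growth rates:
Growth-rate hierarchy: log n ≺ any polynomial ≺ any exponential cⁿ (c>1) ≺ n! ≺ nⁿ.
exponential base 6 dominates polynomial degree 4 (with log factor) asymptotically.

v(n) grows faster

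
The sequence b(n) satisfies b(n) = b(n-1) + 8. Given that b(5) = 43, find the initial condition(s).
b(5) = b(0) + 5·8, so b(0) = 43 - 40 = 3.

b(0) = 3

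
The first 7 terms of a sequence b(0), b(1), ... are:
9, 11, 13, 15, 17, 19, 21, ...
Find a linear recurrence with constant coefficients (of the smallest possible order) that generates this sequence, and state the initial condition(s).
Look for the lowest-order linear relation among consecutive terms.
Observation: consecutive differences are constant (= 2).
Check at n=2: 1·11 + 2 = 13. ✓

b(n) = b(n-1) + 2, b(0) = 9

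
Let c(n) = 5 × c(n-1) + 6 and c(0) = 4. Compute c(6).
Computing step by step:
c(0) = 4
c(1) = 5 × 4 + 6 = 26
c(2) = 5 × 26 + 6 = 136
c(3) = 5 × 136 + 6 = 686
c(4) = 5 × 686 + 6 = 3436
c(5) = 5 × 3436 + 6 = 17186
c(6) = 5 × 17186 + 6 = 85936

85936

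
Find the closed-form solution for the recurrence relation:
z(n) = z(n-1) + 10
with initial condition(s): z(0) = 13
Recurrence: z(n) = z(n-1) + 10, initial: z(0) = 13.
Each step adds 10, so z(n) = z(0) + 10n = 10n + 13.

z(n) = 10n + 13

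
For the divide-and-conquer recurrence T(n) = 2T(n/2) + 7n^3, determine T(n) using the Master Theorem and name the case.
Master Theorem template: T(n) = a·T(n/b) + f(n).
Here: a=2, b=2, f(n)=7n^3
Compute log_b(a) = log_2(2) = 1.
f(n) = 7n^3 = Ω(n^(1+ε)) with ε = 2, and the regularity condition holds (a·f(n/b) = (a/b^3)·f(n) with a/b^3 = 2^-2 < 1). Case 3: T(n) = Θ(f(n)) = Θ(n^3).

Case 3: T(n) = Θ(n^3)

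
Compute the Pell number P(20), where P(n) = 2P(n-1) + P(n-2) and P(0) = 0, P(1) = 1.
Computing the sequence terms:
0, 1, 2, 5, 12, 29, 70, 169, 408, 985, 2378, 5741, 13860, 33461, 80782, 195025, 470832, 1136689, 2744210, 6625109, 15994428

15994428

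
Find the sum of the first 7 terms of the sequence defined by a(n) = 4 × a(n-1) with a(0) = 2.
Computing the sequence terms: 2, 8, 32, 128, 512, 2048, 8192
Adding these values together:

10922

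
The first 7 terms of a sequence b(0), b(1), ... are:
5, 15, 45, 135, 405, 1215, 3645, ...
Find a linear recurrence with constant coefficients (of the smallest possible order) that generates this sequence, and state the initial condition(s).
Look for the lowest-order linear relation among consecutive terms.
Observation: each term is 3× the previous.
Check at n=2: 3·15 = 45. ✓

b(n) = 3 × b(n-1), b(0) = 5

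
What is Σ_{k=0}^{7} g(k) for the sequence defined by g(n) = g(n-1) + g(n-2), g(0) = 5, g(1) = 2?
Computing the sequence terms: 5, 2, 7, 9, 16, 25, 41, 66
Adding these values together:

171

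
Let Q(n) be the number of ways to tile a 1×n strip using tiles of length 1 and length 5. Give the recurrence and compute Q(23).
Condition on the last tile: it has length 1 (leaving a 1×(n-1) strip) or length 5 (leaving a 1×(n-5) strip), so Q(n) = Q(n-1) + Q(n-5) (order-5 linear recurrence).
For 0 ≤ i < 5 only unit tiles fit, so Q(i) = 1.
Iterating the recurrence: Q(5) = 2, Q(6) = 3, Q(7) = 4, Q(8) = 5, Q(9) = 6, Q(10) = 8, Q(11) = 11, Q(12) = 15, Q(13) = 20, Q(14) = 26, Q(15) = 34, Q(16) = 45, Q(17) = 60, Q(18) = 80, Q(19) = 106, Q(20) = 140, Q(21) = 185, Q(22) = 245, Q(23) = 325.

Q(n) = Q(n-1) + Q(n-5), with Q(i) = 1 for 0 ≤ i < 5; Q(23) = 325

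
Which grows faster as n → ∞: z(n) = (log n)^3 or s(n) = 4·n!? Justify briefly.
Comparing growth rates:
Growth-rate hierarchy: log n ≺ any polynomial ≺ any exponential cⁿ (c>1) ≺ n! ≺ nⁿ.
factorial dominates polylogarithmic (log n)^3 asymptotically.

s(n) grows faster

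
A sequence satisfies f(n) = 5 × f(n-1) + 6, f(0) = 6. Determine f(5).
Computing step by step:
f(0) = 6
f(1) = 5 × 6 + 6 = 36
f(2) = 5 × 36 + 6 = 186
f(3) = 5 × 186 + 6 = 936
f(4) = 5 × 936 + 6 = 4686
f(5) = 5 × 4686 + 6 = 23436

23436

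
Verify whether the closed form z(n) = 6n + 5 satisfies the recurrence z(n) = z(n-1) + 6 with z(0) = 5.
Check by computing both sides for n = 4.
From the recurrence with z(0) = 5:
  z(0) = 5, z(1) = 11, z(2) = 17, z(3) = 23, z(4) = 29
  so the recurrence gives z(4) = 29.
From the proposed closed form z(n) = 6n + 5:
  z(4) = 29.
Both sides give 29 at n = 4, and the initial condition(s) match, so the closed form is consistent.

Yes, the closed form is correct.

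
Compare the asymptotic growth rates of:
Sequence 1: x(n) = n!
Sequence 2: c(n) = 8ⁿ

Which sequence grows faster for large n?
Comparing growth rates:
Growth-rate hierarchy: log n ≺ any polynomial ≺ any exponential cⁿ (c>1) ≺ n! ≺ nⁿ.
factorial dominates exponential base 8 asymptotically.

x(n) grows faster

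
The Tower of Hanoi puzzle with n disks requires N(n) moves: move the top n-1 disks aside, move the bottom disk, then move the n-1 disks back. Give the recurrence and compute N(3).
Moving n disks = move the top n-1 disks aside (N(n-1) moves) + move the largest disk (1 move) + move the n-1 disks back on top (N(n-1) moves), so N(n) = 2N(n-1) + 1, with N(1) = 1 (a single disk takes one move).
First terms: 1, 3, 7, … — each is one less than a power of 2. Indeed N(n) + 1 = 2(N(n-1) + 1) with N(1) + 1 = 2, so N(n) + 1 = 2ⁿ and N(n) = 2ⁿ - 1.
Hence N(3) = 2^3 - 1 = 8 - 1 = 7.

N(n) = 2N(n-1) + 1, N(1) = 1; N(3) = 7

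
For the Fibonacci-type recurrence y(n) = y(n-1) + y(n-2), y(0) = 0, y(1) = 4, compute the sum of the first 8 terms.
Computing the sequence terms: 0, 4, 4, 8, 12, 20, 32, 52
Adding these values together:

132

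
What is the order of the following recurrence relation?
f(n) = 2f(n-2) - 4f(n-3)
The order is the largest lag k for which f(n-k) appears. Here the deepest term is f(n-3), so the order is 3.

Order 3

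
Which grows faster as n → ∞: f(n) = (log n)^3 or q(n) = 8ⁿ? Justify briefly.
Comparing growth rates:
Growth-rate hierarchy: log n ≺ any polynomial ≺ any exponential cⁿ (c>1) ≺ n! ≺ nⁿ.
exponential base 8 dominates polylogarithmic (log n)^3 asymptotically.

q(n) grows faster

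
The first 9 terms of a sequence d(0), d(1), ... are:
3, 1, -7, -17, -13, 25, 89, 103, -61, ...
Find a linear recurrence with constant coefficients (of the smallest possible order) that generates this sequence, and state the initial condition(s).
Look for the lowest-order linear relation among consecutive terms.
Observation: d(n) - 2·d(n-1) - (-3)·d(n-2) = 0 holds for the shown terms, and no order-1 relation d(n) = α·d(n-1) + β fits.
Check at n=3: 2·-7 + (-3)·1 = -17. ✓

d(n) = 2d(n-1) - 3d(n-2), d(0) = 3, d(1) = 1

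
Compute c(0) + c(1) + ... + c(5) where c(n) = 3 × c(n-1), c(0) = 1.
Computing the sequence terms: 1, 3, 9, 27, 81, 243
Adding these values together:

364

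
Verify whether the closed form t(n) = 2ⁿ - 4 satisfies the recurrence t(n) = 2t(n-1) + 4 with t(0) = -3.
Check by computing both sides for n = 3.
From the recurrence with t(0) = -3:
  t(0) = -3, t(1) = -2, t(2) = 0, t(3) = 4
  so the recurrence gives t(3) = 4.
From the proposed closed form t(n) = 2ⁿ - 4:
  t(3) = 4.
Both sides give 4 at n = 3, and the initial condition(s) match, so the closed form is consistent.

Yes, the closed form is correct.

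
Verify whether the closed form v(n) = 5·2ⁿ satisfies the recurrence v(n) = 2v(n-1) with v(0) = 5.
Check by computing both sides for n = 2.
From the recurrence with v(0) = 5:
  v(0) = 5, v(1) = 10, v(2) = 20
  so the recurrence gives v(2) = 20.
From the proposed closed form v(n) = 5·2ⁿ:
  v(2) = 20.
Both sides give 20 at n = 2, and the initial condition(s) match, so the closed form is consistent.

Yes, the closed form is correct.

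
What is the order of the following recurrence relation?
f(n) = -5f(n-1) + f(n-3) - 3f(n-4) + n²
The order is the largest lag k for which f(n-k) appears. Here the deepest term is f(n-4) (the n² term is non-homogeneous and does not affect the order), so the order is 4.

Order 4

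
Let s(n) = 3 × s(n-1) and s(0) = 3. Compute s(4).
Computing step by step:
s(0) = 3
s(1) = 3 × 3 = 9
s(2) = 3 × 9 = 27
s(3) = 3 × 27 = 81
s(4) = 3 × 81 = 243

243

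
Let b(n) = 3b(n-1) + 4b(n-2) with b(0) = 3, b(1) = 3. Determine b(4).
Computing the sequence terms:
3, 3, 21, 75, 309

309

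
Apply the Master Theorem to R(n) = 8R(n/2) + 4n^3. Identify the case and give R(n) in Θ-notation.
Master Theorem template: R(n) = a·R(n/b) + f(n).
Here: a=8, b=2, f(n)=4n^3
Compute log_b(a) = log_2(8) = 3.
f(n) = 4n^3 = Θ(n^3). Case 2: R(n) = Θ(n^3 log n).

Case 2: R(n) = Θ(n^3 log n)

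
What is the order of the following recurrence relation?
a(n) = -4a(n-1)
The order is the largest lag k for which a(n-k) appears. Here the deepest term is a(n-1), so the order is 1.

Order 1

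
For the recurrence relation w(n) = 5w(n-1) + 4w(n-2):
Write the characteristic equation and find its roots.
Substitute w(n) = rⁿ and divide through by rⁿ⁻²: r² - 5r - 4 = 0
Discriminant: 5² + 4·4 = 41, not a perfect square, so by the quadratic formula r = (5 ± √41)/2.
General solution: w(n) = A·r₁ⁿ + B·r₂ⁿ where r₁,r₂ = (5 ± √41)/2

Characteristic: r² - 5r - 4 = 0, Roots: r = (5 ± √41)/2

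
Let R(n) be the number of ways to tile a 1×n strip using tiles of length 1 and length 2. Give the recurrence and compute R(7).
Condition on the last tile: it has length 1 (leaving a 1×(n-1) strip) or length 2 (leaving a 1×(n-2) strip), so R(n) = R(n-1) + R(n-2) (order-2 linear recurrence).
For 0 ≤ i < 2 only unit tiles fit, so R(i) = 1.
Iterating the recurrence: R(2) = 2, R(3) = 3, R(4) = 5, R(5) = 8, R(6) = 13, R(7) = 21.

R(n) = R(n-1) + R(n-2), with R(i) = 1 for 0 ≤ i < 2; R(7) = 21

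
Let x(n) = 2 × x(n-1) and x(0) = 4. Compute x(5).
Computing step by step:
x(0) = 4
x(1) = 2 × 4 = 8
x(2) = 2 × 8 = 16
x(3) = 2 × 16 = 32
x(4) = 2 × 32 = 64
x(5) = 2 × 64 = 128

128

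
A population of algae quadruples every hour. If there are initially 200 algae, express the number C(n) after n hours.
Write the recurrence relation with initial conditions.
Each hour multiplies the count by 4, so the count after n hours depends only on the count after n-1 hours: C(n) = 4 × C(n-1). The starting count gives C(0) = 200.
Unrolling n times gives the closed form C(n) = 200 × 4ⁿ.

C(n) = 4 × C(n-1), C(0) = 200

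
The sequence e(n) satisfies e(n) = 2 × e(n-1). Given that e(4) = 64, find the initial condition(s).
In general e(n) = 2ⁿ · e(0). At n = 4: e(0) = e(4) / 2^4 = 64 / 16 = 4.

e(0) = 4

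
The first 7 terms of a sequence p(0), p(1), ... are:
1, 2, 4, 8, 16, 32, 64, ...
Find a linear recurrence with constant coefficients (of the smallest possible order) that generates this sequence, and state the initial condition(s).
Look for the lowest-order linear relation among consecutive terms.
Observation: each term is 2× the previous.
Check at n=2: 2·2 = 4. ✓

p(n) = 2 × p(n-1), p(0) = 1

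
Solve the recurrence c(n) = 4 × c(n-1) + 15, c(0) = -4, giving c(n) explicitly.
Recurrence: c(n) = 4 × c(n-1) + 15, initial: c(0) = -4.
Try c(n) = A·4ⁿ + C. Substituting: A·4ⁿ + C = 4(A·4ⁿ⁻¹ + C) + 15 = A·4ⁿ + 4C + 15, so C = 4C + 15, giving C = -5. Then c(0) = A - 5 = -4 gives A = 1.

c(n) = 4ⁿ - 5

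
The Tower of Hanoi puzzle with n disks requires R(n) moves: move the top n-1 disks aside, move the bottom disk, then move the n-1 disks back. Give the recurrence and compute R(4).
Moving n disks = move the top n-1 disks aside (R(n-1) moves) + move the largest disk (1 move) + move the n-1 disks back on top (R(n-1) moves), so R(n) = 2R(n-1) + 1, with R(1) = 1 (a single disk takes one move).
First terms: 1, 3, 7, 15, … — each is one less than a power of 2. Indeed R(n) + 1 = 2(R(n-1) + 1) with R(1) + 1 = 2, so R(n) + 1 = 2ⁿ and R(n) = 2ⁿ - 1.
Hence R(4) = 2^4 - 1 = 16 - 1 = 15.

R(n) = 2R(n-1) + 1, R(1) = 1; R(4) = 15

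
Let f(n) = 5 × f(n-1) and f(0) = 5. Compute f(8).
Computing step by step:
f(0) = 5
f(1) = 5 × 5 = 25
f(2) = 5 × 25 = 125
f(3) = 5 × 125 = 625
f(4) = 5 × 625 = 3125
f(5) = 5 × 3125 = 15625
f(6) = 5 × 15625 = 78125
f(7) = 5 × 78125 = 390625
f(8) = 5 × 390625 = 1953125

1953125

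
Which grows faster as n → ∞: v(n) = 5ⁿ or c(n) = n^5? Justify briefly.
Comparing growth rates:
Growth-rate hierarchy: log n ≺ any polynomial ≺ any exponential cⁿ (c>1) ≺ n! ≺ nⁿ.
exponential base 5 dominates polynomial degree 5 asymptotically.

v(n) grows faster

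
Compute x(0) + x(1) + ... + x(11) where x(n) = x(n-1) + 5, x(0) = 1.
Computing the sequence terms: 1, 6, 11, 16, 21, 26, 31, 36, 41, 46, 51, 56
Adding these values together:

342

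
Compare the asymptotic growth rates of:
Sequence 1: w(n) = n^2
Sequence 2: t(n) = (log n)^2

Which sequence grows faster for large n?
Comparing growth rates:
Growth-rate hierarchy: log n ≺ any polynomial ≺ any exponential cⁿ (c>1) ≺ n! ≺ nⁿ.
polynomial degree 2 dominates polylogarithmic (log n)^2 asymptotically.

w(n) grows faster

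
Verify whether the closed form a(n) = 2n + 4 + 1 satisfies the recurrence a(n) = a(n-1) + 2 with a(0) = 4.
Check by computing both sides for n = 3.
From the recurrence with a(0) = 4:
  a(0) = 4, a(1) = 6, a(2) = 8, a(3) = 10
  so the recurrence gives a(3) = 10.
From the proposed closed form a(n) = 2n + 4 + 1:
  a(3) = 11.
The recurrence gives 10 but the closed form gives 11, so the closed form does not satisfy the recurrence.

No, the closed form is incorrect.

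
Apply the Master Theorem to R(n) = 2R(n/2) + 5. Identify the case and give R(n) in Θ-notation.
Master Theorem template: R(n) = a·R(n/b) + f(n).
Here: a=2, b=2, f(n)=5
Compute log_b(a) = log_2(2) = 1.
f(n) = 5 = O(n^(1-ε)) with ε = 1. Case 1: R(n) = Θ(n^log_b(a)) = Θ(n).

Case 1: R(n) = Θ(n)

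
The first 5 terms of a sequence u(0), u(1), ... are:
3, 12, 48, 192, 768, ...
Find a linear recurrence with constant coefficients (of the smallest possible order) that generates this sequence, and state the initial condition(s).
Look for the lowest-order linear relation among consecutive terms.
Observation: each term is 4× the previous.
Check at n=2: 4·12 = 48. ✓

u(n) = 4 × u(n-1), u(0) = 3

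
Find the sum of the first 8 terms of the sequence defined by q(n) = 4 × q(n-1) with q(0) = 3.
Computing the sequence terms: 3, 12, 48, 192, 768, 3072, 12288, 49152
Adding these values together:

65535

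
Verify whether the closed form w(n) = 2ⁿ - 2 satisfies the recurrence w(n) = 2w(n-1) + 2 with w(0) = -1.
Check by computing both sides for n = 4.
From the recurrence with w(0) = -1:
  w(0) = -1, w(1) = 0, w(2) = 2, w(3) = 6, w(4) = 14
  so the recurrence gives w(4) = 14.
From the proposed closed form w(n) = 2ⁿ - 2:
  w(4) = 14.
Both sides give 14 at n = 4, and the initial condition(s) match, so the closed form is consistent.

Yes, the closed form is correct.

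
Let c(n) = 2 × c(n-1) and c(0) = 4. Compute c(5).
Computing step by step:
c(0) = 4
c(1) = 2 × 4 = 8
c(2) = 2 × 8 = 16
c(3) = 2 × 16 = 32
c(4) = 2 × 32 = 64
c(5) = 2 × 64 = 128

128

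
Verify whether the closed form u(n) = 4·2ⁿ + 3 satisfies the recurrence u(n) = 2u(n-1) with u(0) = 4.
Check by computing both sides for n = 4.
From the recurrence with u(0) = 4:
  u(0) = 4, u(1) = 8, u(2) = 16, u(3) = 32, u(4) = 64
  so the recurrence gives u(4) = 64.
From the proposed closed form u(n) = 4·2ⁿ + 3:
  u(4) = 67.
The recurrence gives 64 but the closed form gives 67, so the closed form does not satisfy the recurrence.

No, the closed form is incorrect.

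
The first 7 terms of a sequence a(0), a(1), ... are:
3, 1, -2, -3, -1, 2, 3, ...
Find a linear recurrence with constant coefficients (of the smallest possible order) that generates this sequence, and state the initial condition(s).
Look for the lowest-order linear relation among consecutive terms.
Observation: a(n) - 1·a(n-1) - (-1)·a(n-2) = 0 holds for the shown terms, and no order-1 relation a(n) = α·a(n-1) + β fits.
Check at n=3: 1·-2 + (-1)·1 = -3. ✓

a(n) = a(n-1) - a(n-2), a(0) = 3, a(1) = 1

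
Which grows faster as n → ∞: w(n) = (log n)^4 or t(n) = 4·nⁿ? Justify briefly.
Comparing growth rates:
Growth-rate hierarchy: log n ≺ any polynomial ≺ any exponential cⁿ (c>1) ≺ n! ≺ nⁿ.
super-exponential nⁿ dominates polylogarithmic (log n)^4 asymptotically.

t(n) grows faster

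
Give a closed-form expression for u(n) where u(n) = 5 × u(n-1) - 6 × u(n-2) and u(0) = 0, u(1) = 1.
Recurrence: u(n) = 5 × u(n-1) - 6 × u(n-2), initial: u(0) = 0, u(1) = 1.
Characteristic equation: r² - 5r + 6 = 0, which factors as (r - 3)(r - 2) = 0, so r = 3, 2. General solution u(n) = A·3ⁿ + B·2ⁿ. From u(0) = 0: A + B = 0. From u(1) = 1: 3A + 2B = 1. Solving gives A = 1, B = -1.

u(n) = 3ⁿ - 2ⁿ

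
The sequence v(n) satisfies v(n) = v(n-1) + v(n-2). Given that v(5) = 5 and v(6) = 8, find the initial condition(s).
Work backwards using v(k) = v(k+2) - v(k+1):
v(4) = v(6) - v(5) = 8 - 5 = 3
v(3) = v(5) - v(4) = 5 - 3 = 2
v(2) = v(4) - v(3) = 3 - 2 = 1
v(1) = v(3) - v(2) = 2 - 1 = 1
v(0) = v(2) - v(1) = 1 - 1 = 0

v(0) = 0, v(1) = 1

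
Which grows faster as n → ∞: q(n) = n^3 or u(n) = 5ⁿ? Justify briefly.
Comparing growth rates:
Growth-rate hierarchy: log n ≺ any polynomial ≺ any exponential cⁿ (c>1) ≺ n! ≺ nⁿ.
exponential base 5 dominates polynomial degree 3 asymptotically.

u(n) grows faster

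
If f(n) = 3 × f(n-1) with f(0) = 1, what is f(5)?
Computing step by step:
f(0) = 1
f(1) = 3 × 1 = 3
f(2) = 3 × 3 = 9
f(3) = 3 × 9 = 27
f(4) = 3 × 27 = 81
f(5) = 3 × 81 = 243

243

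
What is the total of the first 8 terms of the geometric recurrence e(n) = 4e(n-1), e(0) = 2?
Computing the sequence terms: 2, 8, 32, 128, 512, 2048, 8192, 32768
Adding these values together:

43690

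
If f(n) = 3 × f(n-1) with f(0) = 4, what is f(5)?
Computing step by step:
f(0) = 4
f(1) = 3 × 4 = 12
f(2) = 3 × 12 = 36
f(3) = 3 × 36 = 108
f(4) = 3 × 108 = 324
f(5) = 3 × 324 = 972

972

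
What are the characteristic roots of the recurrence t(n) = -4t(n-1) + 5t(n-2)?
Substitute t(n) = rⁿ and divide through by rⁿ⁻²: r² + 4r - 5 = 0
Factor: (r + 5)(r - 1) = 0, so r = -5, 1.
General solution: t(n) = A·(-5)ⁿ + B·1ⁿ

Characteristic: r² + 4r - 5 = 0, Roots: r = -5, 1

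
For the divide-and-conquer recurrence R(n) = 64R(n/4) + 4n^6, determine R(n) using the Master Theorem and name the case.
Master Theorem template: R(n) = a·R(n/b) + f(n).
Here: a=64, b=4, f(n)=4n^6
Compute log_b(a) = log_4(64) = 3.
f(n) = 4n^6 = Ω(n^(3+ε)) with ε = 3, and the regularity condition holds (a·f(n/b) = (a/b^6)·f(n) with a/b^6 = 4^-3 < 1). Case 3: R(n) = Θ(f(n)) = Θ(n^6).

Case 3: R(n) = Θ(n^6)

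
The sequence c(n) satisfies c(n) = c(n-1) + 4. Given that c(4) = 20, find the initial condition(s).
c(4) = c(0) + 4·4, so c(0) = 20 - 16 = 4.

c(0) = 4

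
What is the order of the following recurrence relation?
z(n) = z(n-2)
The order is the largest lag k for which z(n-k) appears. Here the deepest term is z(n-2), so the order is 2.

Order 2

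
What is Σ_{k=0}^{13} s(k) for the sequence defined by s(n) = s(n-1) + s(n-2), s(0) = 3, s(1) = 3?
Computing the sequence terms: 3, 3, 6, 9, 15, 24, 39, 63, 102, 165, 267, 432, 699, 1131
Adding these values together:

2958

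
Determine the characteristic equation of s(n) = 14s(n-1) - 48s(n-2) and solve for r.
Substitute s(n) = rⁿ and divide through by rⁿ⁻²: r² - 14r + 48 = 0
Factor: (r - 6)(r - 8) = 0, so r = 6, 8.
General solution: s(n) = A·6ⁿ + B·8ⁿ

Characteristic: r² - 14r + 48 = 0, Roots: r = 6, 8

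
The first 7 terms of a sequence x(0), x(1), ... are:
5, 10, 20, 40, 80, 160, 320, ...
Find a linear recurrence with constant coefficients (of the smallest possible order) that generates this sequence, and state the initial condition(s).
Look for the lowest-order linear relation among consecutive terms.
Observation: each term is 2× the previous.
Check at n=2: 2·10 = 20. ✓

x(n) = 2 × x(n-1), x(0) = 5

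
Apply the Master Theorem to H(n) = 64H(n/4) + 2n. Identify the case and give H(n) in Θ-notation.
Master Theorem template: H(n) = a·H(n/b) + f(n).
Here: a=64, b=4, f(n)=2n
Compute log_b(a) = log_4(64) = 3.
f(n) = 2n = O(n^(3-ε)) with ε = 2. Case 1: H(n) = Θ(n^log_b(a)) = Θ(n^3).

Case 1: H(n) = Θ(n^3)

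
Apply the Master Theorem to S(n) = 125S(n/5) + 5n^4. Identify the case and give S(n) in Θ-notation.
Master Theorem template: S(n) = a·S(n/b) + f(n).
Here: a=125, b=5, f(n)=5n^4
Compute log_b(a) = log_5(125) = 3.
f(n) = 5n^4 = Ω(n^(3+ε)) with ε = 1, and the regularity condition holds (a·f(n/b) = (a/b^4)·f(n) with a/b^4 = 5^-1 < 1). Case 3: S(n) = Θ(f(n)) = Θ(n^4).

Case 3: S(n) = Θ(n^4)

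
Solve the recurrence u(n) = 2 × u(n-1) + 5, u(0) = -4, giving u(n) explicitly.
Recurrence: u(n) = 2 × u(n-1) + 5, initial: u(0) = -4.
Try u(n) = A·2ⁿ + C. Substituting: A·2ⁿ + C = 2(A·2ⁿ⁻¹ + C) + 5 = A·2ⁿ + 2C + 5, so C = 2C + 5, giving C = -5. Then u(0) = A - 5 = -4 gives A = 1.

u(n) = 2ⁿ - 5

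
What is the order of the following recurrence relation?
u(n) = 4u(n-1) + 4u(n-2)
The order is the largest lag k for which u(n-k) appears. Here the deepest term is u(n-2), so the order is 2.

Order 2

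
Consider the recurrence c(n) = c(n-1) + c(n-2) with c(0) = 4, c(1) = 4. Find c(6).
Computing the sequence terms:
4, 4, 8, 12, 20, 32, 52

52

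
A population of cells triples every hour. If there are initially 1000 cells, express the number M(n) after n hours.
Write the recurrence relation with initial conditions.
Each hour multiplies the count by 3, so the count after n hours depends only on the count after n-1 hours: M(n) = 3 × M(n-1). The starting count gives M(0) = 1000.
Unrolling n times gives the closed form M(n) = 1000 × 3ⁿ.

M(n) = 3 × M(n-1), M(0) = 1000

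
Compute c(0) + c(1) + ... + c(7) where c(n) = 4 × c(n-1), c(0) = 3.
Computing the sequence terms: 3, 12, 48, 192, 768, 3072, 12288, 49152
Adding these values together:

65535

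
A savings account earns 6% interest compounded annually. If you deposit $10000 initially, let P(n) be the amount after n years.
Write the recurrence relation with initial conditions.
Each year the balance grows by 6%, i.e. is multiplied by 1 + 6/100 = 1.06, so P(n) = 1.06 × P(n-1). The initial deposit gives P(0) = 10000.
Unrolling gives the closed form P(n) = 10000 × (1.06)ⁿ.

P(n) = 1.06 × P(n-1), P(0) = 10000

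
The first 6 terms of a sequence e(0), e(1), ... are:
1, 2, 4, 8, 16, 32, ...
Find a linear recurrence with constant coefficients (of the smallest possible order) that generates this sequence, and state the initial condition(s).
Look for the lowest-order linear relation among consecutive terms.
Observation: each term is 2× the previous.
Check at n=2: 2·2 = 4. ✓

e(n) = 2 × e(n-1), e(0) = 1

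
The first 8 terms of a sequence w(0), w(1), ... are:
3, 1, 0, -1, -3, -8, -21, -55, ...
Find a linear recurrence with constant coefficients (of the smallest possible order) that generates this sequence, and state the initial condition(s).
Look for the lowest-order linear relation among consecutive terms.
Observation: w(n) - 3·w(n-1) - (-1)·w(n-2) = 0 holds for the shown terms, and no order-1 relation w(n) = α·w(n-1) + β fits.
Check at n=3: 3·0 + (-1)·1 = -1. ✓

w(n) = 3w(n-1) - w(n-2), w(0) = 3, w(1) = 1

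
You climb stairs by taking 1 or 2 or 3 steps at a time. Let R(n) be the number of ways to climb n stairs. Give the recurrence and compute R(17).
Condition on the size of the last step (1 to 3): before it there were n-1, …, n-3 stairs climbed, and these cases are disjoint, so R(n) = R(n-1) + R(n-2) + R(n-3) (order-3 linear recurrence).
Initial conditions by direct count (compositions of i into parts ≤ 3): R(1) = 1; R(2) = 2; R(3) = 4.
Iterating the recurrence: R(4) = 7, R(5) = 13, R(6) = 24, R(7) = 44, R(8) = 81, R(9) = 149, R(10) = 274, R(11) = 504, R(12) = 927, R(13) = 1705, R(14) = 3136, R(15) = 5768, R(16) = 10609, R(17) = 19513.

R(n) = R(n-1) + R(n-2) + R(n-3), R(1) = 1, R(2) = 2, R(3) = 4; R(17) = 19513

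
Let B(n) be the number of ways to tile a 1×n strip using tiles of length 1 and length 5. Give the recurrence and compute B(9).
Condition on the last tile: it has length 1 (leaving a 1×(n-1) strip) or length 5 (leaving a 1×(n-5) strip), so B(n) = B(n-1) + B(n-5) (order-5 linear recurrence).
For 0 ≤ i < 5 only unit tiles fit, so B(i) = 1.
Iterating the recurrence: B(5) = 2, B(6) = 3, B(7) = 4, B(8) = 5, B(9) = 6.

B(n) = B(n-1) + B(n-5), with B(i) = 1 for 0 ≤ i < 5; B(9) = 6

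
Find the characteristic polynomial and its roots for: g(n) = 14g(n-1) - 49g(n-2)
Substitute g(n) = rⁿ and divide through by rⁿ⁻²: r² - 14r + 49 = 0
Factor: (r - 7)² = 0, so r = 7 (double root).
General solution: g(n) = (A + Bn)·7ⁿ

Characteristic: r² - 14r + 49 = 0, Roots: r = 7 (double root)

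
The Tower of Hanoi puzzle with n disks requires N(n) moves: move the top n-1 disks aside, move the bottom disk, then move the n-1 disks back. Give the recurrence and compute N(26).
Moving n disks = move the top n-1 disks aside (N(n-1) moves) + move the largest disk (1 move) + move the n-1 disks back on top (N(n-1) moves), so N(n) = 2N(n-1) + 1, with N(1) = 1 (a single disk takes one move).
First terms: 1, 3, 7, 15, 31, 63, … — each is one less than a power of 2. Indeed N(n) + 1 = 2(N(n-1) + 1) with N(1) + 1 = 2, so N(n) + 1 = 2ⁿ and N(n) = 2ⁿ - 1.
Hence N(26) = 2^26 - 1 = 67108864 - 1 = 67108863.

N(n) = 2N(n-1) + 1, N(1) = 1; N(26) = 67108863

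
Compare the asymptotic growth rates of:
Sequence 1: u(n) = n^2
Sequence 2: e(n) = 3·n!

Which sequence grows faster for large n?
Comparing growth rates:
Growth-rate hierarchy: log n ≺ any polynomial ≺ any exponential cⁿ (c>1) ≺ n! ≺ nⁿ.
factorial dominates polynomial degree 2 asymptotically.

e(n) grows faster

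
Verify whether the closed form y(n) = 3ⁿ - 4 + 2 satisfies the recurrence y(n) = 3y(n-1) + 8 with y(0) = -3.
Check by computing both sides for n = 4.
From the recurrence with y(0) = -3:
  y(0) = -3, y(1) = -1, y(2) = 5, y(3) = 23, y(4) = 77
  so the recurrence gives y(4) = 77.
From the proposed closed form y(n) = 3ⁿ - 4 + 2:
  y(4) = 79.
The recurrence gives 77 but the closed form gives 79, so the closed form does not satisfy the recurrence.

No, the closed form is incorrect.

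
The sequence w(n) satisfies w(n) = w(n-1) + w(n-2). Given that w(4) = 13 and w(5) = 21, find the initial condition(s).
Work backwards using w(k) = w(k+2) - w(k+1):
w(3) = w(5) - w(4) = 21 - 13 = 8
w(2) = w(4) - w(3) = 13 - 8 = 5
w(1) = w(3) - w(2) = 8 - 5 = 3
w(0) = w(2) - w(1) = 5 - 3 = 2

w(0) = 2, w(1) = 3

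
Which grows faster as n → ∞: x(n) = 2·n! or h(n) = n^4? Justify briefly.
Comparing growth rates:
Growth-rate hierarchy: log n ≺ any polynomial ≺ any exponential cⁿ (c>1) ≺ n! ≺ nⁿ.
factorial dominates polynomial degree 4 asymptotically.

x(n) grows faster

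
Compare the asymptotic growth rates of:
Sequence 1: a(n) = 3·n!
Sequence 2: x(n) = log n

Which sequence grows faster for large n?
Comparing growth rates:
Growth-rate hierarchy: log n ≺ any polynomial ≺ any exponential cⁿ (c>1) ≺ n! ≺ nⁿ.
factorial dominates logarithmic asymptotically.

a(n) grows faster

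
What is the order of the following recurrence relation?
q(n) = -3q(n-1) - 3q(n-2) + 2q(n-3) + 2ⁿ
The order is the largest lag k for which q(n-k) appears. Here the deepest term is q(n-3) (the 2ⁿ term is non-homogeneous and does not affect the order), so the order is 3.

Order 3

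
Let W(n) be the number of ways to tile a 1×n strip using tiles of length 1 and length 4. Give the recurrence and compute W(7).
Condition on the last tile: it has length 1 (leaving a 1×(n-1) strip) or length 4 (leaving a 1×(n-4) strip), so W(n) = W(n-1) + W(n-4) (order-4 linear recurrence).
For 0 ≤ i < 4 only unit tiles fit, so W(i) = 1.
Iterating the recurrence: W(4) = 2, W(5) = 3, W(6) = 4, W(7) = 5.

W(n) = W(n-1) + W(n-4), with W(i) = 1 for 0 ≤ i < 4; W(7) = 5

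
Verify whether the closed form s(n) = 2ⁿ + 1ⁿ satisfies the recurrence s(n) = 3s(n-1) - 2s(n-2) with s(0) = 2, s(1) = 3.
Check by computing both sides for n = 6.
From the recurrence with s(0) = 2, s(1) = 3:
  s(0) = 2, s(1) = 3, s(2) = 5, s(3) = 9, s(4) = 17, s(5) = 33, s(6) = 65
  so the recurrence gives s(6) = 65.
From the proposed closed form s(n) = 2ⁿ + 1ⁿ:
  s(6) = 65.
Both sides give 65 at n = 6, and the initial condition(s) match, so the closed form is consistent.

Yes, the closed form is correct.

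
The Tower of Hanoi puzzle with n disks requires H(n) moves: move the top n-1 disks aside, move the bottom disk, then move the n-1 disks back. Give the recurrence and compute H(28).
Moving n disks = move the top n-1 disks aside (H(n-1) moves) + move the largest disk (1 move) + move the n-1 disks back on top (H(n-1) moves), so H(n) = 2H(n-1) + 1, with H(1) = 1 (a single disk takes one move).
First terms: 1, 3, 7, 15, 31, 63, … — each is one less than a power of 2. Indeed H(n) + 1 = 2(H(n-1) + 1) with H(1) + 1 = 2, so H(n) + 1 = 2ⁿ and H(n) = 2ⁿ - 1.
Hence H(28) = 2^28 - 1 = 268435456 - 1 = 268435455.

H(n) = 2H(n-1) + 1, H(1) = 1; H(28) = 268435455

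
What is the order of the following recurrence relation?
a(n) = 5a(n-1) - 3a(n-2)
The order is the largest lag k for which a(n-k) appears. Here the deepest term is a(n-2), so the order is 2.

Order 2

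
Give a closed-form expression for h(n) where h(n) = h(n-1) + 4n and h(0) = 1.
Recurrence: h(n) = h(n-1) + 4n, initial: h(0) = 1.
Telescoping: h(n) = h(0) + 4·Σᵢ₌₁ⁿ i = 1 + 4·n(n+1)/2.

h(n) = 4·n(n+1)/2 + 1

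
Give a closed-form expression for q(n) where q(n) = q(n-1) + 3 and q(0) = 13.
Recurrence: q(n) = q(n-1) + 3, initial: q(0) = 13.
Each step adds 3, so q(n) = q(0) + 3n = 3n + 13.

q(n) = 3n + 13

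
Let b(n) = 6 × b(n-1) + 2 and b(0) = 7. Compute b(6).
Computing step by step:
b(0) = 7
b(1) = 6 × 7 + 2 = 44
b(2) = 6 × 44 + 2 = 266
b(3) = 6 × 266 + 2 = 1598
b(4) = 6 × 1598 + 2 = 9590
b(5) = 6 × 9590 + 2 = 57542
b(6) = 6 × 57542 + 2 = 345254

345254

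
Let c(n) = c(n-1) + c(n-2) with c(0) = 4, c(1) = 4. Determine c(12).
Computing the sequence terms:
4, 4, 8, 12, 20, 32, 52, 84, 136, 220, 356, 576, 932

932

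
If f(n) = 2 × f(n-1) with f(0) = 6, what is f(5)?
Computing step by step:
f(0) = 6
f(1) = 2 × 6 = 12
f(2) = 2 × 12 = 24
f(3) = 2 × 24 = 48
f(4) = 2 × 48 = 96
f(5) = 2 × 96 = 192

192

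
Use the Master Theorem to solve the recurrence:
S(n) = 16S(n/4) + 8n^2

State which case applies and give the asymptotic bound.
Master Theorem template: S(n) = a·S(n/b) + f(n).
Here: a=16, b=4, f(n)=8n^2
Compute log_b(a) = log_4(16) = 2.
f(n) = 8n^2 = Θ(n^2). Case 2: S(n) = Θ(n^2 log n).

Case 2: S(n) = Θ(n^2 log n)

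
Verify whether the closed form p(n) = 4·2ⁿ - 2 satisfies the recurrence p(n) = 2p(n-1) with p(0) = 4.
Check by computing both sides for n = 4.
From the recurrence with p(0) = 4:
  p(0) = 4, p(1) = 8, p(2) = 16, p(3) = 32, p(4) = 64
  so the recurrence gives p(4) = 64.
From the proposed closed form p(n) = 4·2ⁿ - 2:
  p(4) = 62.
The recurrence gives 64 but the closed form gives 62, so the closed form does not satisfy the recurrence.

No, the closed form is incorrect.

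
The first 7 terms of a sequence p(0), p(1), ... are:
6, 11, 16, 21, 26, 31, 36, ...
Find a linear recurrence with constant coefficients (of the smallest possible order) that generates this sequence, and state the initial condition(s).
Look for the lowest-order linear relation among consecutive terms.
Observation: consecutive differences are constant (= 5).
Check at n=2: 1·11 + 5 = 16. ✓

p(n) = p(n-1) + 5, p(0) = 6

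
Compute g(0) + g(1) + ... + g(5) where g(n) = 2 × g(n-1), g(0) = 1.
Computing the sequence terms: 1, 2, 4, 8, 16, 32
Adding these values together:

63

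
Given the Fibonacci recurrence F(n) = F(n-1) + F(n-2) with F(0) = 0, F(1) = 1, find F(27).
Computing the sequence terms:
0, 1, 1, 2, 3, 5, 8, 13, 21, 34, 55, 89, 144, 233, 377, 610, 987, 1597, 2584, 4181, 6765, 10946, 17711, 28657, 46368, 75025, 121393, 196418

196418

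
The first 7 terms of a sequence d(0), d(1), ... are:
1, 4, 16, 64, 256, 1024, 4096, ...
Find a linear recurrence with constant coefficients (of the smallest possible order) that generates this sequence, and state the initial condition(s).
Look for the lowest-order linear relation among consecutive terms.
Observation: each term is 4× the previous.
Check at n=2: 4·4 = 16. ✓

d(n) = 4 × d(n-1), d(0) = 1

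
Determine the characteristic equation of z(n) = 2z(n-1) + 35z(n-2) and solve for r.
Substitute z(n) = rⁿ and divide through by rⁿ⁻²: r² - 2r - 35 = 0
Factor: (r + 5)(r - 7) = 0, so r = -5, 7.
General solution: z(n) = A·(-5)ⁿ + B·7ⁿ

Characteristic: r² - 2r - 35 = 0, Roots: r = -5, 7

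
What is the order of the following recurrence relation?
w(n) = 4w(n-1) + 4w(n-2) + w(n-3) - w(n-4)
The order is the largest lag k for which w(n-k) appears. Here the deepest term is w(n-4), so the order is 4.

Order 4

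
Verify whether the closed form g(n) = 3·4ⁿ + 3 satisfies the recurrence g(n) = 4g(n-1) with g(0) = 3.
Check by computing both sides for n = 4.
From the recurrence with g(0) = 3:
  g(0) = 3, g(1) = 12, g(2) = 48, g(3) = 192, g(4) = 768
  so the recurrence gives g(4) = 768.
From the proposed closed form g(n) = 3·4ⁿ + 3:
  g(4) = 771.
The recurrence gives 768 but the closed form gives 771, so the closed form does not satisfy the recurrence.

No, the closed form is incorrect.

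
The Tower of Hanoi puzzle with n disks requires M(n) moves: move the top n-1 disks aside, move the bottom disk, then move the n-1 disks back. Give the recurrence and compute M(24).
Moving n disks = move the top n-1 disks aside (M(n-1) moves) + move the largest disk (1 move) + move the n-1 disks back on top (M(n-1) moves), so M(n) = 2M(n-1) + 1, with M(1) = 1 (a single disk takes one move).
First terms: 1, 3, 7, 15, 31, 63, … — each is one less than a power of 2. Indeed M(n) + 1 = 2(M(n-1) + 1) with M(1) + 1 = 2, so M(n) + 1 = 2ⁿ and M(n) = 2ⁿ - 1.
Hence M(24) = 2^24 - 1 = 16777216 - 1 = 16777215.

M(n) = 2M(n-1) + 1, M(1) = 1; M(24) = 16777215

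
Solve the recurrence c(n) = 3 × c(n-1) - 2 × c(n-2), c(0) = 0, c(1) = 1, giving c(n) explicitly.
Recurrence: c(n) = 3 × c(n-1) - 2 × c(n-2), initial: c(0) = 0, c(1) = 1.
Characteristic equation: r² - 3r + 2 = 0, which factors as (r - 2)(r - 1) = 0, so r = 2, 1. General solution c(n) = A·2ⁿ + B·1ⁿ. From c(0) = 0: A + B = 0. From c(1) = 1: 2A + 1B = 1. Solving gives A = 1, B = -1.

c(n) = 2ⁿ - 1ⁿ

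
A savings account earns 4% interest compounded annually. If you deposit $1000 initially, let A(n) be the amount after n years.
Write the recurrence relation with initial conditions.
Each year the balance grows by 4%, i.e. is multiplied by 1 + 4/100 = 1.04, so A(n) = 1.04 × A(n-1). The initial deposit gives A(0) = 1000.
Unrolling gives the closed form A(n) = 1000 × (1.04)ⁿ.

A(n) = 1.04 × A(n-1), A(0) = 1000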